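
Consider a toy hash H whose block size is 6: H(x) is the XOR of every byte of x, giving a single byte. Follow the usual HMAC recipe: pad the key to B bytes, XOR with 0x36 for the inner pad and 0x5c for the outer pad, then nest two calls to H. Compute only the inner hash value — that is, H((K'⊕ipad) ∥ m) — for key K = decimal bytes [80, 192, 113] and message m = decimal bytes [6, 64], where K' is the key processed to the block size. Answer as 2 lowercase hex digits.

Key decimal bytes [80, 192, 113] = 50 c0 71 is 3 bytes ≤ B = 6; zero-pad to 6 bytes: K' = 50 c0 71 00 00 00.
K' ⊕ ipad = 66 f6 47 36 36 36.
Inner input = 66 f6 47 36 36 36 ∥ 06 40.
Inner hash: XOR 66⊕f6⊕47⊕36⊕36⊕36⊕06⊕40 = a7.

a7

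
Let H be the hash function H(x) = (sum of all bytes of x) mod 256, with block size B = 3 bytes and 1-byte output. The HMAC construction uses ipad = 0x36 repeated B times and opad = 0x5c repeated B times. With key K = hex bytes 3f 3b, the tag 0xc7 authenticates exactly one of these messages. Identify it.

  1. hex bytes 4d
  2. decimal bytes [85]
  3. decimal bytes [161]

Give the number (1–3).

2

Key hex bytes 3f 3b is 2 bytes ≤ B = 3; zero-pad to 3 bytes: K' = 3f 3b 00.
K' ⊕ ipad = 09 0d 36; K' ⊕ opad = 63 67 5c.
m1: inner = H(09 0d 36 4d) = 99; tag = H(63 67 5c 99) = bf
m2: inner = H(09 0d 36 55) = a1; tag = H(63 67 5c a1) = c7 ← matches
m3: inner = H(09 0d 36 a1) = ed; tag = H(63 67 5c ed) = 13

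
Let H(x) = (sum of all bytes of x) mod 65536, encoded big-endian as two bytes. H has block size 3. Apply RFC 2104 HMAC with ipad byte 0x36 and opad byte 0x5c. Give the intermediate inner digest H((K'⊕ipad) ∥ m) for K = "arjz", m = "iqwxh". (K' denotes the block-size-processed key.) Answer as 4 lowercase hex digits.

Key "arjz" = 61 72 6a 7a is 4 bytes > B = 3, so hash it first: H(key) = 01 b7, then zero-pad to 3 bytes: K' = 01 b7 00.
K' ⊕ ipad = 37 81 36.
Inner input = 37 81 36 ∥ 69 71 77 78 68.
Inner hash: sum = 55+129+54+105+113+119+120+104 = 799 → 03 1f.

031f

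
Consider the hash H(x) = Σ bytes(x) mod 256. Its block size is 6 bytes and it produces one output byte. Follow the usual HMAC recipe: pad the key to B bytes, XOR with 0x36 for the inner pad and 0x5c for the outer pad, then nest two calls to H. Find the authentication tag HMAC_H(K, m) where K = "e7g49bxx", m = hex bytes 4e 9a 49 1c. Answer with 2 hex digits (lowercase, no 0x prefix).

b9

Key "e7g49bxx" = 65 37 67 34 39 62 78 78 is 8 bytes > B = 6, so hash it first: H(key) = c2, then zero-pad to 6 bytes: K' = c2 00 00 00 00 00.
K' ⊕ ipad = f4 36 36 36 36 36.  K' ⊕ opad = 9e 5c 5c 5c 5c 5c.
Inner input = (K'⊕ipad) ∥ m = f4 36 36 36 36 36 ∥ 4e 9a 49 1c.
Inner hash: sum = 244+54+54+54+54+54+78+154+73+28 = 847; mod 256 = 79 → 4f.
Outer input = (K'⊕opad) ∥ inner = 9e 5c 5c 5c 5c 5c ∥ 4f.
Outer hash (tag): sum = 158+92+92+92+92+92+79 = 697; mod 256 = 185 → b9.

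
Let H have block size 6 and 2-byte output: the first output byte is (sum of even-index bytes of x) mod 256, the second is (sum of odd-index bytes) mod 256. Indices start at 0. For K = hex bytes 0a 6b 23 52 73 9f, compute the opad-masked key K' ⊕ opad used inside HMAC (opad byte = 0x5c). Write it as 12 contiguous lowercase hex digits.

Key hex bytes 0a 6b 23 52 73 9f is exactly B = 6 bytes: K' = 0a 6b 23 52 73 9f.
XOR each byte with 0x5c: 0a⊕5c=56, 6b⊕5c=37, 23⊕5c=7f, 52⊕5c=0e, 73⊕5c=2f, 9f⊕5c=c3.

56377f0e2fc3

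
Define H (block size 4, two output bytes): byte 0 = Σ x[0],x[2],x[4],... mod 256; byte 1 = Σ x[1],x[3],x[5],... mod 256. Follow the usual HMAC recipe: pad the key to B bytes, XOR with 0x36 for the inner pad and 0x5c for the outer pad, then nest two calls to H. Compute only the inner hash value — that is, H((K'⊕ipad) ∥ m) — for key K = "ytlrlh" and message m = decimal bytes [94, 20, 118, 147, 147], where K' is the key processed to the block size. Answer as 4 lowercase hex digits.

Key "ytlrlh" = 79 74 6c 72 6c 68 is 6 bytes > B = 4, so hash it first: H(key) = 51 4e, then zero-pad to 4 bytes: K' = 51 4e 00 00.
K' ⊕ ipad = 67 78 36 36.
Inner input = 67 78 36 36 ∥ 5e 14 76 93 93.
Inner hash: even-index sum = 516 mod 256 = 4; odd-index sum = 341 mod 256 = 85 → 04 55.

0455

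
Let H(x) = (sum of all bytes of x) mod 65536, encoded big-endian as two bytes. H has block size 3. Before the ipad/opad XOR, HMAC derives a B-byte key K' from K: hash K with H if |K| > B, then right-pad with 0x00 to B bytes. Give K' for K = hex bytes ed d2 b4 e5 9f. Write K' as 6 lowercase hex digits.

|K| = 5 > B = 3, so first hash the key.
H(K): sum = 237+210+180+229+159 = 1015 → 03 f7.
Zero-pad H(K) = 03 f7 to 3 bytes: K' = 03 f7 00.

03f700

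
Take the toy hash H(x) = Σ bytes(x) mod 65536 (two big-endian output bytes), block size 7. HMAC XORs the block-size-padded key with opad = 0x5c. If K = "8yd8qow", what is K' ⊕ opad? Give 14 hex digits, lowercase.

Key "8yd8qow" = 38 79 64 38 71 6f 77 is exactly B = 7 bytes: K' = 38 79 64 38 71 6f 77.
XOR each byte with 0x5c: 38⊕5c=64, 79⊕5c=25, 64⊕5c=38, 38⊕5c=64, 71⊕5c=2d, 6f⊕5c=33, 77⊕5c=2b.

642538642d332b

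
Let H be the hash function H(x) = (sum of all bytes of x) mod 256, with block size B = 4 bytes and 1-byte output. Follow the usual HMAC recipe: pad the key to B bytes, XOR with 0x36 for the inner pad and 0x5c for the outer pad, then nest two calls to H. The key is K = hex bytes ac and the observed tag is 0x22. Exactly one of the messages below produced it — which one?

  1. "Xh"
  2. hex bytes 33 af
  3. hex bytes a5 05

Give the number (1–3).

2

Key hex bytes ac is 1 byte ≤ B = 4; zero-pad to 4 bytes: K' = ac 00 00 00.
K' ⊕ ipad = 9a 36 36 36; K' ⊕ opad = f0 5c 5c 5c.
m1: inner = H(9a 36 36 36 58 68) = fc; tag = H(f0 5c 5c 5c fc) = 00
m2: inner = H(9a 36 36 36 33 af) = 1e; tag = H(f0 5c 5c 5c 1e) = 22 ← matches
m3: inner = H(9a 36 36 36 a5 05) = e6; tag = H(f0 5c 5c 5c e6) = ea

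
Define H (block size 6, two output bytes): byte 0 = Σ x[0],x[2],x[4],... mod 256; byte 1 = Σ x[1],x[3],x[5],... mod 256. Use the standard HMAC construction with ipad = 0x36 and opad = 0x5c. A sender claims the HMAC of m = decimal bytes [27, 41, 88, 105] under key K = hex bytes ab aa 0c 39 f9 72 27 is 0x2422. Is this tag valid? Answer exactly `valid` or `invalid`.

invalid

Key hex bytes ab aa 0c 39 f9 72 27 is 7 bytes > B = 6, so hash it first: H(key) = d7 55, then zero-pad to 6 bytes: K' = d7 55 00 00 00 00.
K' ⊕ ipad = e1 63 36 36 36 36; K' ⊕ opad = 8b 09 5c 5c 5c 5c.
Inner hash: even-index sum = 448 mod 256 = 192; odd-index sum = 353 mod 256 = 97 → c0 61.
Outer hash (recomputed tag): even-index sum = 515 mod 256 = 3; odd-index sum = 290 mod 256 = 34 → 03 22.
Recomputed tag = 0322; claimed = 2422 → mismatch.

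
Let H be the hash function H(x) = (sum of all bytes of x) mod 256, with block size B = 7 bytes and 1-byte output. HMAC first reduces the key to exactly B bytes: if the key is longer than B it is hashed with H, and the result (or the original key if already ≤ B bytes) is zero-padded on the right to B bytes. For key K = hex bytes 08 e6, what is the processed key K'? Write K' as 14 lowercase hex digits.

Key hex bytes 08 e6 is 2 bytes ≤ B = 7; zero-pad to 7 bytes: K' = 08 e6 00 00 00 00 00.

08e60000000000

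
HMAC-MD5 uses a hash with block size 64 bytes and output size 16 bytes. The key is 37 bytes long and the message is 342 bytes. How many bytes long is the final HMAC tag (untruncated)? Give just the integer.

16

The tag is one MD5 digest: 16 bytes.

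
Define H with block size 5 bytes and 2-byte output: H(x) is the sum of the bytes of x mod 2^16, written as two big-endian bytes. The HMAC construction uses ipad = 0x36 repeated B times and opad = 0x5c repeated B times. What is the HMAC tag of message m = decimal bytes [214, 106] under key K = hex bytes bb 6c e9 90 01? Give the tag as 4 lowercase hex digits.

03db

Key hex bytes bb 6c e9 90 01 is exactly B = 5 bytes: K' = bb 6c e9 90 01.
K' ⊕ ipad = 8d 5a df a6 37.  K' ⊕ opad = e7 30 b5 cc 5d.
Inner input = (K'⊕ipad) ∥ m = 8d 5a df a6 37 ∥ d6 6a.
Inner hash: sum = 141+90+223+166+55+214+106 = 995 → 03 e3.
Outer input = (K'⊕opad) ∥ inner = e7 30 b5 cc 5d ∥ 03 e3.
Outer hash (tag): sum = 231+48+181+204+93+3+227 = 987 → 03 db.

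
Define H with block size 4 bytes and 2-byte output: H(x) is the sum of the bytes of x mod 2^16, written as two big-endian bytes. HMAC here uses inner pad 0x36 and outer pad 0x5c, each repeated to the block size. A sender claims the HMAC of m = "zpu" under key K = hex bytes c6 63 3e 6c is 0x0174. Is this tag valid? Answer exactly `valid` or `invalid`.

Key hex bytes c6 63 3e 6c is exactly B = 4 bytes: K' = c6 63 3e 6c.
K' ⊕ ipad = f0 55 08 5a; K' ⊕ opad = 9a 3f 62 30.
Inner hash: sum = 240+85+8+90+122+112+117 = 774 → 03 06.
Outer hash (recomputed tag): sum = 154+63+98+48+3+6 = 372 → 01 74.
Recomputed tag = 0174; claimed = 0174 → match.

valid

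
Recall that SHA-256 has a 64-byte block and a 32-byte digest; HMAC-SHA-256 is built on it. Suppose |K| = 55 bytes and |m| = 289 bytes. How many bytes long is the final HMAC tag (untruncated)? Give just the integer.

The tag is one SHA-256 digest: 32 bytes.

32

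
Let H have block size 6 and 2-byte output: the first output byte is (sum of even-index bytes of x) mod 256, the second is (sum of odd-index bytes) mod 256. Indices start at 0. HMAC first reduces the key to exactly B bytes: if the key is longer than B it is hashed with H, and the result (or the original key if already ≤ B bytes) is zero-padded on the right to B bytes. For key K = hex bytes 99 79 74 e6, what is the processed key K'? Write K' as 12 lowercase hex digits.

Key hex bytes 99 79 74 e6 is 4 bytes ≤ B = 6; zero-pad to 6 bytes: K' = 99 79 74 e6 00 00.

997974e60000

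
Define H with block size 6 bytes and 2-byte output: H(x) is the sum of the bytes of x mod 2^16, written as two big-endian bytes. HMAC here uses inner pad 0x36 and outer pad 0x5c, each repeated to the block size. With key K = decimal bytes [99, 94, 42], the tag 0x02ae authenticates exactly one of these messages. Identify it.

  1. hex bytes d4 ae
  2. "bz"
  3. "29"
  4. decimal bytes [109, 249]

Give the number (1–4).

4

Key decimal bytes [99, 94, 42] = 63 5e 2a is 3 bytes ≤ B = 6; zero-pad to 6 bytes: K' = 63 5e 2a 00 00 00.
K' ⊕ ipad = 55 68 1c 36 36 36; K' ⊕ opad = 3f 02 76 5c 5c 5c.
m1: inner = H(55 68 1c 36 36 36 d4 ae) = 02 fd; tag = H(3f 02 76 5c 5c 5c 02 fd) = 02ca
m2: inner = H(55 68 1c 36 36 36 62 7a) = 02 57; tag = H(3f 02 76 5c 5c 5c 02 57) = 0224
m3: inner = H(55 68 1c 36 36 36 32 39) = 01 e6; tag = H(3f 02 76 5c 5c 5c 01 e6) = 02b2
m4: inner = H(55 68 1c 36 36 36 6d f9) = 02 e1; tag = H(3f 02 76 5c 5c 5c 02 e1) = 02ae ← matches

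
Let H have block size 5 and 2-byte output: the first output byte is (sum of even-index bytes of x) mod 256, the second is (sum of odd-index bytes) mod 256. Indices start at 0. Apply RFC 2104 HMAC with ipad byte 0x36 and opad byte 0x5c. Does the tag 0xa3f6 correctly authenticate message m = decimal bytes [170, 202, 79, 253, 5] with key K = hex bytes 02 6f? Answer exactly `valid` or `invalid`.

Key hex bytes 02 6f is 2 bytes ≤ B = 5; zero-pad to 5 bytes: K' = 02 6f 00 00 00.
K' ⊕ ipad = 34 59 36 36 36; K' ⊕ opad = 5e 33 5c 5c 5c.
Inner hash: even-index sum = 615 mod 256 = 103; odd-index sum = 397 mod 256 = 141 → 67 8d.
Outer hash (recomputed tag): even-index sum = 419 mod 256 = 163; odd-index sum = 246 mod 256 = 246 → a3 f6.
Recomputed tag = a3f6; claimed = a3f6 → match.

valid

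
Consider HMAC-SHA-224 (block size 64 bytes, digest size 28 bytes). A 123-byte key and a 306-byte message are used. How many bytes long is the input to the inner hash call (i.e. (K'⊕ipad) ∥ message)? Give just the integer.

Key is 123 > 64 bytes, so it is hashed to 28 bytes then zero-padded to 64: |K'| = 64.
Inner input = (K'⊕ipad) ∥ m → 64 + 306 = 370 bytes.

370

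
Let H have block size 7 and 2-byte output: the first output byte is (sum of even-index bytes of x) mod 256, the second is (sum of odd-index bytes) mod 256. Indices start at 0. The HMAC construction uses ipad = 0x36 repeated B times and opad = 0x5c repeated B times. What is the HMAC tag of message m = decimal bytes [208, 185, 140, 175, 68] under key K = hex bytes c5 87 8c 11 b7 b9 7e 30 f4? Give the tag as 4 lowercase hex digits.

Key hex bytes c5 87 8c 11 b7 b9 7e 30 f4 is 9 bytes > B = 7, so hash it first: H(key) = 7a 81, then zero-pad to 7 bytes: K' = 7a 81 00 00 00 00 00.
K' ⊕ ipad = 4c b7 36 36 36 36 36.  K' ⊕ opad = 26 dd 5c 5c 5c 5c 5c.
Inner input = (K'⊕ipad) ∥ m = 4c b7 36 36 36 36 36 ∥ d0 b9 8c af 44.
Inner hash: even-index sum = 598 mod 256 = 86; odd-index sum = 707 mod 256 = 195 → 56 c3.
Outer input = (K'⊕opad) ∥ inner = 26 dd 5c 5c 5c 5c 5c ∥ 56 c3.
Outer hash (tag): even-index sum = 509 mod 256 = 253; odd-index sum = 491 mod 256 = 235 → fd eb.

fdeb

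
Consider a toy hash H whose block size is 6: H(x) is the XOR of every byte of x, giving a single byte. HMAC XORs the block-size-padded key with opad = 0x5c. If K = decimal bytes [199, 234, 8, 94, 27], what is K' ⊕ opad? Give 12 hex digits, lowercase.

Key decimal bytes [199, 234, 8, 94, 27] = c7 ea 08 5e 1b is 5 bytes ≤ B = 6; zero-pad to 6 bytes: K' = c7 ea 08 5e 1b 00.
XOR each byte with 0x5c: c7⊕5c=9b, ea⊕5c=b6, 08⊕5c=54, 5e⊕5c=02, 1b⊕5c=47, 00⊕5c=5c.

9bb65402475c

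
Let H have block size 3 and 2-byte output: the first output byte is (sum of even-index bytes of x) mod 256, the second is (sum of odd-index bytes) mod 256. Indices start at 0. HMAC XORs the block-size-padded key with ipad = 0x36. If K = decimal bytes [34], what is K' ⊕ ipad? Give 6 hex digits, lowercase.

143636

Key decimal bytes [34] = 22 is 1 byte ≤ B = 3; zero-pad to 3 bytes: K' = 22 00 00.
XOR each byte with 0x36: 22⊕36=14, 00⊕36=36, 00⊕36=36.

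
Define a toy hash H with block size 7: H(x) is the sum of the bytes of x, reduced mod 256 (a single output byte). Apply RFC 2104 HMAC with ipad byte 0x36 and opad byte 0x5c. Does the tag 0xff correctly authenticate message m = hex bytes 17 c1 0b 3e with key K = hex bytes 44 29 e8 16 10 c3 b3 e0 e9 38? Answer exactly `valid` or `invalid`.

Key hex bytes 44 29 e8 16 10 c3 b3 e0 e9 38 is 10 bytes > B = 7, so hash it first: H(key) = f2, then zero-pad to 7 bytes: K' = f2 00 00 00 00 00 00.
K' ⊕ ipad = c4 36 36 36 36 36 36; K' ⊕ opad = ae 5c 5c 5c 5c 5c 5c.
Inner hash: sum = 196+54+54+54+54+54+54+23+193+11+62 = 809; mod 256 = 41 → 29.
Outer hash (recomputed tag): sum = 174+92+92+92+92+92+92+41 = 767; mod 256 = 255 → ff.
Recomputed tag = ff; claimed = ff → match.

valid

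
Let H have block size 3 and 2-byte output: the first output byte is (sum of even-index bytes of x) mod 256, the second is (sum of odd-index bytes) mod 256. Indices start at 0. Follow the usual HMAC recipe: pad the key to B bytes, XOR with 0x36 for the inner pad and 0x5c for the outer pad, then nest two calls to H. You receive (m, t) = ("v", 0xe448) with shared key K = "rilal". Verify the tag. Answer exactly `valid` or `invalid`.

valid

Key "rilal" = 72 69 6c 61 6c is 5 bytes > B = 3, so hash it first: H(key) = 4a ca, then zero-pad to 3 bytes: K' = 4a ca 00.
K' ⊕ ipad = 7c fc 36; K' ⊕ opad = 16 96 5c.
Inner hash: even-index sum = 178 mod 256 = 178; odd-index sum = 370 mod 256 = 114 → b2 72.
Outer hash (recomputed tag): even-index sum = 228 mod 256 = 228; odd-index sum = 328 mod 256 = 72 → e4 48.
Recomputed tag = e448; claimed = e448 → match.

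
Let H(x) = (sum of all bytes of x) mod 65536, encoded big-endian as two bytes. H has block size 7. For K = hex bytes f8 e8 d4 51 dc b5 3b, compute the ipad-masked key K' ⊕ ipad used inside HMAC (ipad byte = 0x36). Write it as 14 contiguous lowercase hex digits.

cedee267ea830d

Key hex bytes f8 e8 d4 51 dc b5 3b is exactly B = 7 bytes: K' = f8 e8 d4 51 dc b5 3b.
XOR each byte with 0x36: f8⊕36=ce, e8⊕36=de, d4⊕36=e2, 51⊕36=67, dc⊕36=ea, b5⊕36=83, 3b⊕36=0d.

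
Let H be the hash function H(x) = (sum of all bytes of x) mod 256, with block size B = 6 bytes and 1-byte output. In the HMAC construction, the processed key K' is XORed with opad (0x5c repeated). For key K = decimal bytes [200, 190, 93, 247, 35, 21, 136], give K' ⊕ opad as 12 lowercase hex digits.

c65c5c5c5c5c

Key decimal bytes [200, 190, 93, 247, 35, 21, 136] = c8 be 5d f7 23 15 88 is 7 bytes > B = 6, so hash it first: H(key) = 9a, then zero-pad to 6 bytes: K' = 9a 00 00 00 00 00.
XOR each byte with 0x5c: 9a⊕5c=c6, 00⊕5c=5c, 00⊕5c=5c, 00⊕5c=5c, 00⊕5c=5c, 00⊕5c=5c.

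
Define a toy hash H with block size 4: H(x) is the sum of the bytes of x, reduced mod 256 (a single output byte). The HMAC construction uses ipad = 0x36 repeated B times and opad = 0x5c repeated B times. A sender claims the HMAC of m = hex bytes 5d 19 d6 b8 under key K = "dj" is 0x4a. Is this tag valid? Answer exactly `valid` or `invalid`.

Key "dj" = 64 6a is 2 bytes ≤ B = 4; zero-pad to 4 bytes: K' = 64 6a 00 00.
K' ⊕ ipad = 52 5c 36 36; K' ⊕ opad = 38 36 5c 5c.
Inner hash: sum = 82+92+54+54+93+25+214+184 = 798; mod 256 = 30 → 1e.
Outer hash (recomputed tag): sum = 56+54+92+92+30 = 324; mod 256 = 68 → 44.
Recomputed tag = 44; claimed = 4a → mismatch.

invalid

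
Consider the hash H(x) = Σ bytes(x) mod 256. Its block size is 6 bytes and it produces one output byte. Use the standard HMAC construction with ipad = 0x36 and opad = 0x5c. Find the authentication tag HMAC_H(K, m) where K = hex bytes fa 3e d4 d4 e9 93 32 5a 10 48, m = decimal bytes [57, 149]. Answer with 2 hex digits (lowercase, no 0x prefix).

Key hex bytes fa 3e d4 d4 e9 93 32 5a 10 48 is 10 bytes > B = 6, so hash it first: H(key) = 40, then zero-pad to 6 bytes: K' = 40 00 00 00 00 00.
K' ⊕ ipad = 76 36 36 36 36 36.  K' ⊕ opad = 1c 5c 5c 5c 5c 5c.
Inner input = (K'⊕ipad) ∥ m = 76 36 36 36 36 36 ∥ 39 95.
Inner hash: sum = 118+54+54+54+54+54+57+149 = 594; mod 256 = 82 → 52.
Outer input = (K'⊕opad) ∥ inner = 1c 5c 5c 5c 5c 5c ∥ 52.
Outer hash (tag): sum = 28+92+92+92+92+92+82 = 570; mod 256 = 58 → 3a.

3a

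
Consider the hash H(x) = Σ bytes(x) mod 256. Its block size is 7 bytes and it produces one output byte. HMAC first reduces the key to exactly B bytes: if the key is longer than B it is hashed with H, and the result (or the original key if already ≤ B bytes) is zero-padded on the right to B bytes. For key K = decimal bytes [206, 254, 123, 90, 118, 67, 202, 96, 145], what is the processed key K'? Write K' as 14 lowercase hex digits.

15000000000000

|K| = 9 > B = 7, so first hash the key.
H(K): sum = 206+254+123+90+118+67+202+96+145 = 1301; mod 256 = 21 → 15.
Zero-pad H(K) = 15 to 7 bytes: K' = 15 00 00 00 00 00 00.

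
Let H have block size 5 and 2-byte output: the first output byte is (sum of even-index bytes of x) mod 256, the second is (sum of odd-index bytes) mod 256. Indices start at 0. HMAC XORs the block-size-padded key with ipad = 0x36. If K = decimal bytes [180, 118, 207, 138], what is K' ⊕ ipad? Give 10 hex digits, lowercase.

Key decimal bytes [180, 118, 207, 138] = b4 76 cf 8a is 4 bytes ≤ B = 5; zero-pad to 5 bytes: K' = b4 76 cf 8a 00.
XOR each byte with 0x36: b4⊕36=82, 76⊕36=40, cf⊕36=f9, 8a⊕36=bc, 00⊕36=36.

8240f9bc36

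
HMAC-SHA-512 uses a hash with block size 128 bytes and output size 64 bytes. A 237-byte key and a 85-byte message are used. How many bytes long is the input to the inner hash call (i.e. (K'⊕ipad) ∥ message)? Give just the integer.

Key is 237 > 128 bytes, so it is hashed to 64 bytes then zero-padded to 128: |K'| = 128.
Inner input = (K'⊕ipad) ∥ m → 128 + 85 = 213 bytes.

213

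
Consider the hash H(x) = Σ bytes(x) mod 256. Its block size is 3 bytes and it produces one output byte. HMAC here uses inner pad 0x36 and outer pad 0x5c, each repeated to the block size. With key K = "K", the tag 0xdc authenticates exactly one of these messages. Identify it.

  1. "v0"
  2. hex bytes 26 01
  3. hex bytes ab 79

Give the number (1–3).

3

Key "K" = 4b is 1 byte ≤ B = 3; zero-pad to 3 bytes: K' = 4b 00 00.
K' ⊕ ipad = 7d 36 36; K' ⊕ opad = 17 5c 5c.
m1: inner = H(7d 36 36 76 30) = 8f; tag = H(17 5c 5c 8f) = 5e
m2: inner = H(7d 36 36 26 01) = 10; tag = H(17 5c 5c 10) = df
m3: inner = H(7d 36 36 ab 79) = 0d; tag = H(17 5c 5c 0d) = dc ← matches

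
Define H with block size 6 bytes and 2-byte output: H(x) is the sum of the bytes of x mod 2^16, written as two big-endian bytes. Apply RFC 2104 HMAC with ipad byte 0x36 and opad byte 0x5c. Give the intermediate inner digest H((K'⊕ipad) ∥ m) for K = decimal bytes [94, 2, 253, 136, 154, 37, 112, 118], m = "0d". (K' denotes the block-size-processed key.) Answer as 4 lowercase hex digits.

Key decimal bytes [94, 2, 253, 136, 154, 37, 112, 118] = 5e 02 fd 88 9a 25 70 76 is 8 bytes > B = 6, so hash it first: H(key) = 03 8a, then zero-pad to 6 bytes: K' = 03 8a 00 00 00 00.
K' ⊕ ipad = 35 bc 36 36 36 36.
Inner input = 35 bc 36 36 36 36 ∥ 30 64.
Inner hash: sum = 53+188+54+54+54+54+48+100 = 605 → 02 5d.

025d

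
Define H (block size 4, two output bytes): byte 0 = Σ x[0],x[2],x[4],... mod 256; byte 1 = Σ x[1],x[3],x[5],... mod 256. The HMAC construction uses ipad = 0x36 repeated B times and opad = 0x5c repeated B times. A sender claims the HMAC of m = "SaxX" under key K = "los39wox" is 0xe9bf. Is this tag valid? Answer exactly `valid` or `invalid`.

Key "los39wox" = 6c 6f 73 33 39 77 6f 78 is 8 bytes > B = 4, so hash it first: H(key) = 87 91, then zero-pad to 4 bytes: K' = 87 91 00 00.
K' ⊕ ipad = b1 a7 36 36; K' ⊕ opad = db cd 5c 5c.
Inner hash: even-index sum = 434 mod 256 = 178; odd-index sum = 406 mod 256 = 150 → b2 96.
Outer hash (recomputed tag): even-index sum = 489 mod 256 = 233; odd-index sum = 447 mod 256 = 191 → e9 bf.
Recomputed tag = e9bf; claimed = e9bf → match.

valid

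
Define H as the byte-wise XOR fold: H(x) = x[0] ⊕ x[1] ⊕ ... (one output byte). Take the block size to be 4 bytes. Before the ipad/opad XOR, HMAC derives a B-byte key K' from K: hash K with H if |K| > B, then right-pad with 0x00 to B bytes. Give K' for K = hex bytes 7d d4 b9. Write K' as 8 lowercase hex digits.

7dd4b900

Key hex bytes 7d d4 b9 is 3 bytes ≤ B = 4; zero-pad to 4 bytes: K' = 7d d4 b9 00.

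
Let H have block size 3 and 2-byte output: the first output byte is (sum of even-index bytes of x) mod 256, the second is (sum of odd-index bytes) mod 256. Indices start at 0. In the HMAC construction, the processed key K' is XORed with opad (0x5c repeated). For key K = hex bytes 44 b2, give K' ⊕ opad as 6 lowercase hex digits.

Key hex bytes 44 b2 is 2 bytes ≤ B = 3; zero-pad to 3 bytes: K' = 44 b2 00.
XOR each byte with 0x5c: 44⊕5c=18, b2⊕5c=ee, 00⊕5c=5c.

18ee5c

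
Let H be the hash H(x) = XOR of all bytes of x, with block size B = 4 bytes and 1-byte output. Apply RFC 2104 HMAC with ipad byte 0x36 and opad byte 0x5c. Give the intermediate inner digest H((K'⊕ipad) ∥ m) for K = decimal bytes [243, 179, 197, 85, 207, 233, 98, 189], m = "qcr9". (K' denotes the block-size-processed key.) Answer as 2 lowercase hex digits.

70

Key decimal bytes [243, 179, 197, 85, 207, 233, 98, 189] = f3 b3 c5 55 cf e9 62 bd is 8 bytes > B = 4, so hash it first: H(key) = 29, then zero-pad to 4 bytes: K' = 29 00 00 00.
K' ⊕ ipad = 1f 36 36 36.
Inner input = 1f 36 36 36 ∥ 71 63 72 39.
Inner hash: XOR 1f⊕36⊕36⊕36⊕71⊕63⊕72⊕39 = 70.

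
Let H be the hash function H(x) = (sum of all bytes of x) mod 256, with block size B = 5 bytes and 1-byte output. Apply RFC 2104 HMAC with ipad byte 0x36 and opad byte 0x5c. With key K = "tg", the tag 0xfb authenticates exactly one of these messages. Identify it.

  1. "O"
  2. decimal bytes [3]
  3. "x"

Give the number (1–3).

Key "tg" = 74 67 is 2 bytes ≤ B = 5; zero-pad to 5 bytes: K' = 74 67 00 00 00.
K' ⊕ ipad = 42 51 36 36 36; K' ⊕ opad = 28 3b 5c 5c 5c.
m1: inner = H(42 51 36 36 36 4f) = 84; tag = H(28 3b 5c 5c 5c 84) = fb ← matches
m2: inner = H(42 51 36 36 36 03) = 38; tag = H(28 3b 5c 5c 5c 38) = af
m3: inner = H(42 51 36 36 36 78) = ad; tag = H(28 3b 5c 5c 5c ad) = 24

1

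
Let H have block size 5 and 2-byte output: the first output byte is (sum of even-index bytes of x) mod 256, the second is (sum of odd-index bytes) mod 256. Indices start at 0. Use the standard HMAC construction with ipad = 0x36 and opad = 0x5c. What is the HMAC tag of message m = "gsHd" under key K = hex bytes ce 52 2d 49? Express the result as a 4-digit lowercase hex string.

Key hex bytes ce 52 2d 49 is 4 bytes ≤ B = 5; zero-pad to 5 bytes: K' = ce 52 2d 49 00.
K' ⊕ ipad = f8 64 1b 7f 36.  K' ⊕ opad = 92 0e 71 15 5c.
Inner input = (K'⊕ipad) ∥ m = f8 64 1b 7f 36 ∥ 67 73 48 64.
Inner hash: even-index sum = 544 mod 256 = 32; odd-index sum = 402 mod 256 = 146 → 20 92.
Outer input = (K'⊕opad) ∥ inner = 92 0e 71 15 5c ∥ 20 92.
Outer hash (tag): even-index sum = 497 mod 256 = 241; odd-index sum = 67 mod 256 = 67 → f1 43.

f143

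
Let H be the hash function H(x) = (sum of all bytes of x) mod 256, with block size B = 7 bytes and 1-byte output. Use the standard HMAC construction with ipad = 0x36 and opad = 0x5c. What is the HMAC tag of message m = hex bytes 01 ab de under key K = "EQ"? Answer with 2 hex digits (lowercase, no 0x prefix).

Key "EQ" = 45 51 is 2 bytes ≤ B = 7; zero-pad to 7 bytes: K' = 45 51 00 00 00 00 00.
K' ⊕ ipad = 73 67 36 36 36 36 36.  K' ⊕ opad = 19 0d 5c 5c 5c 5c 5c.
Inner input = (K'⊕ipad) ∥ m = 73 67 36 36 36 36 36 ∥ 01 ab de.
Inner hash: sum = 115+103+54+54+54+54+54+1+171+222 = 882; mod 256 = 114 → 72.
Outer input = (K'⊕opad) ∥ inner = 19 0d 5c 5c 5c 5c 5c ∥ 72.
Outer hash (tag): sum = 25+13+92+92+92+92+92+114 = 612; mod 256 = 100 → 64.

64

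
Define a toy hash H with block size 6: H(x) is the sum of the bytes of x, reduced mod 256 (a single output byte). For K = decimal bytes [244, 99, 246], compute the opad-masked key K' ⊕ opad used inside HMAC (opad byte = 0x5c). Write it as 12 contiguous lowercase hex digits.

a83faa5c5c5c

Key decimal bytes [244, 99, 246] = f4 63 f6 is 3 bytes ≤ B = 6; zero-pad to 6 bytes: K' = f4 63 f6 00 00 00.
XOR each byte with 0x5c: f4⊕5c=a8, 63⊕5c=3f, f6⊕5c=aa, 00⊕5c=5c, 00⊕5c=5c, 00⊕5c=5c.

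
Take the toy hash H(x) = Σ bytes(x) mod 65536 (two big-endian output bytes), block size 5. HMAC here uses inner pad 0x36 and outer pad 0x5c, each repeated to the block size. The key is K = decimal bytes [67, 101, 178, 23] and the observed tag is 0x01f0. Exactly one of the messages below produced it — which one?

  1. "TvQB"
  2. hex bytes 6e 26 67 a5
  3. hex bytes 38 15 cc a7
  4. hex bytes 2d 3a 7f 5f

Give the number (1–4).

Key decimal bytes [67, 101, 178, 23] = 43 65 b2 17 is 4 bytes ≤ B = 5; zero-pad to 5 bytes: K' = 43 65 b2 17 00.
K' ⊕ ipad = 75 53 84 21 36; K' ⊕ opad = 1f 39 ee 4b 5c.
m1: inner = H(75 53 84 21 36 54 76 51 42) = 03 00; tag = H(1f 39 ee 4b 5c 03 00) = 01f0 ← matches
m2: inner = H(75 53 84 21 36 6e 26 67 a5) = 03 43; tag = H(1f 39 ee 4b 5c 03 43) = 0233
m3: inner = H(75 53 84 21 36 38 15 cc a7) = 03 63; tag = H(1f 39 ee 4b 5c 03 63) = 0253
m4: inner = H(75 53 84 21 36 2d 3a 7f 5f) = 02 e8; tag = H(1f 39 ee 4b 5c 02 e8) = 02d7

1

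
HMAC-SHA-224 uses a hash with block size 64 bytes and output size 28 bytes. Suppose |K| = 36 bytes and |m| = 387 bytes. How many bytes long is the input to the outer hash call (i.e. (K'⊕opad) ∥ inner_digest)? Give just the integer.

Key is 36 ≤ 64 bytes, zero-padded: |K'| = 64.
Outer input = (K'⊕opad) ∥ H(inner) → 64 + 28 = 92 bytes.

92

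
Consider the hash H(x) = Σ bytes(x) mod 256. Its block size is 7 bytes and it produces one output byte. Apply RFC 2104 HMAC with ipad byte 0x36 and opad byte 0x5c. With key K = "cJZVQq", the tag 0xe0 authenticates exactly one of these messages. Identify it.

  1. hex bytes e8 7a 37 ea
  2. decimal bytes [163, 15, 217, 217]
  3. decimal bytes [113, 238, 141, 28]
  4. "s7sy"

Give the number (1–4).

Key "cJZVQq" = 63 4a 5a 56 51 71 is 6 bytes ≤ B = 7; zero-pad to 7 bytes: K' = 63 4a 5a 56 51 71 00.
K' ⊕ ipad = 55 7c 6c 60 67 47 36; K' ⊕ opad = 3f 16 06 0a 0d 2d 5c.
m1: inner = H(55 7c 6c 60 67 47 36 e8 7a 37 ea) = 04; tag = H(3f 16 06 0a 0d 2d 5c 04) = ff
m2: inner = H(55 7c 6c 60 67 47 36 a3 0f d9 d9) = e5; tag = H(3f 16 06 0a 0d 2d 5c e5) = e0 ← matches
m3: inner = H(55 7c 6c 60 67 47 36 71 ee 8d 1c) = 89; tag = H(3f 16 06 0a 0d 2d 5c 89) = 84
m4: inner = H(55 7c 6c 60 67 47 36 73 37 73 79) = 17; tag = H(3f 16 06 0a 0d 2d 5c 17) = 12

2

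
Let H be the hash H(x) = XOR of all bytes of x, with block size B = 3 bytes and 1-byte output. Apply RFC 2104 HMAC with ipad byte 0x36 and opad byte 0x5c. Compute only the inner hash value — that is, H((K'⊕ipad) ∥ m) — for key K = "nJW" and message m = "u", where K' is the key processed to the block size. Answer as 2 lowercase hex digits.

30

Key "nJW" = 6e 4a 57 is exactly B = 3 bytes: K' = 6e 4a 57.
K' ⊕ ipad = 58 7c 61.
Inner input = 58 7c 61 ∥ 75.
Inner hash: XOR 58⊕7c⊕61⊕75 = 30.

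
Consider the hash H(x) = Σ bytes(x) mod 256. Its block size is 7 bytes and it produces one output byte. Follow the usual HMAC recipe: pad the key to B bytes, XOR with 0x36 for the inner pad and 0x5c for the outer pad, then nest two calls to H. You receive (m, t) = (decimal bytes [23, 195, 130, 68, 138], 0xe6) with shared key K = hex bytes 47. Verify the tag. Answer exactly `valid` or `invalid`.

invalid

Key hex bytes 47 is 1 byte ≤ B = 7; zero-pad to 7 bytes: K' = 47 00 00 00 00 00 00.
K' ⊕ ipad = 71 36 36 36 36 36 36; K' ⊕ opad = 1b 5c 5c 5c 5c 5c 5c.
Inner hash: sum = 113+54+54+54+54+54+54+23+195+130+68+138 = 991; mod 256 = 223 → df.
Outer hash (recomputed tag): sum = 27+92+92+92+92+92+92+223 = 802; mod 256 = 34 → 22.
Recomputed tag = 22; claimed = e6 → mismatch.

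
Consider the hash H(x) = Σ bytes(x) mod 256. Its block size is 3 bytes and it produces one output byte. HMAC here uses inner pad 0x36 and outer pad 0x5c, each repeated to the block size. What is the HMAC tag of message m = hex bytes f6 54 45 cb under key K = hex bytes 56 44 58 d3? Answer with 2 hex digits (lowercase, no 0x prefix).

0a

Key hex bytes 56 44 58 d3 is 4 bytes > B = 3, so hash it first: H(key) = c5, then zero-pad to 3 bytes: K' = c5 00 00.
K' ⊕ ipad = f3 36 36.  K' ⊕ opad = 99 5c 5c.
Inner input = (K'⊕ipad) ∥ m = f3 36 36 ∥ f6 54 45 cb.
Inner hash: sum = 243+54+54+246+84+69+203 = 953; mod 256 = 185 → b9.
Outer input = (K'⊕opad) ∥ inner = 99 5c 5c ∥ b9.
Outer hash (tag): sum = 153+92+92+185 = 522; mod 256 = 10 → 0a.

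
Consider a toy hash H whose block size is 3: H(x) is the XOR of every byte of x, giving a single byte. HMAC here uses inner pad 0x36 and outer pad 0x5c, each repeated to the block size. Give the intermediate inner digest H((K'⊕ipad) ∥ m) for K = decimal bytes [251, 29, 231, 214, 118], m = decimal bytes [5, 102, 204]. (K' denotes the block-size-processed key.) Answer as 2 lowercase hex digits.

38

Key decimal bytes [251, 29, 231, 214, 118] = fb 1d e7 d6 76 is 5 bytes > B = 3, so hash it first: H(key) = a1, then zero-pad to 3 bytes: K' = a1 00 00.
K' ⊕ ipad = 97 36 36.
Inner input = 97 36 36 ∥ 05 66 cc.
Inner hash: XOR 97⊕36⊕36⊕05⊕66⊕cc = 38.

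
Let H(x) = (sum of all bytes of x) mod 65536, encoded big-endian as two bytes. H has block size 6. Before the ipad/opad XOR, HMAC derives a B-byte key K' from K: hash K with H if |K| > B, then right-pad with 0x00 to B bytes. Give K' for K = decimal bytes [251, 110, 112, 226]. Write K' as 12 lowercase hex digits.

Key decimal bytes [251, 110, 112, 226] = fb 6e 70 e2 is 4 bytes ≤ B = 6; zero-pad to 6 bytes: K' = fb 6e 70 e2 00 00.

fb6e70e20000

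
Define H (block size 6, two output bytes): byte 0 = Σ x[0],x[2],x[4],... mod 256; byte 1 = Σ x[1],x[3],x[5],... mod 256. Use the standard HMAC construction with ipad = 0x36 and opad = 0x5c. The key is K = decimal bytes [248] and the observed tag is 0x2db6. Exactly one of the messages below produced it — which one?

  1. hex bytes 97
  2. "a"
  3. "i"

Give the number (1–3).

1

Key decimal bytes [248] = f8 is 1 byte ≤ B = 6; zero-pad to 6 bytes: K' = f8 00 00 00 00 00.
K' ⊕ ipad = ce 36 36 36 36 36; K' ⊕ opad = a4 5c 5c 5c 5c 5c.
m1: inner = H(ce 36 36 36 36 36 97) = d1 a2; tag = H(a4 5c 5c 5c 5c 5c d1 a2) = 2db6 ← matches
m2: inner = H(ce 36 36 36 36 36 61) = 9b a2; tag = H(a4 5c 5c 5c 5c 5c 9b a2) = f7b6
m3: inner = H(ce 36 36 36 36 36 69) = a3 a2; tag = H(a4 5c 5c 5c 5c 5c a3 a2) = ffb6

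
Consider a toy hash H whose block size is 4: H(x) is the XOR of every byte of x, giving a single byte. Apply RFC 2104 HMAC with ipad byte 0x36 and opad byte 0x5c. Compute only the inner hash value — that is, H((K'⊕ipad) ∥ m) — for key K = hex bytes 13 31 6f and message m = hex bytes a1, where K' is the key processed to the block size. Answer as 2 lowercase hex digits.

Key hex bytes 13 31 6f is 3 bytes ≤ B = 4; zero-pad to 4 bytes: K' = 13 31 6f 00.
K' ⊕ ipad = 25 07 59 36.
Inner input = 25 07 59 36 ∥ a1.
Inner hash: XOR 25⊕07⊕59⊕36⊕a1 = ec.

ec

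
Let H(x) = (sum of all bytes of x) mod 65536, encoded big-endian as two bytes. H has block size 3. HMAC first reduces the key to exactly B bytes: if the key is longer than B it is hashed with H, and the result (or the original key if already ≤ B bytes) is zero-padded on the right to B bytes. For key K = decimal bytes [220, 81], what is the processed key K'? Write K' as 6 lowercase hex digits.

dc5100

Key decimal bytes [220, 81] = dc 51 is 2 bytes ≤ B = 3; zero-pad to 3 bytes: K' = dc 51 00.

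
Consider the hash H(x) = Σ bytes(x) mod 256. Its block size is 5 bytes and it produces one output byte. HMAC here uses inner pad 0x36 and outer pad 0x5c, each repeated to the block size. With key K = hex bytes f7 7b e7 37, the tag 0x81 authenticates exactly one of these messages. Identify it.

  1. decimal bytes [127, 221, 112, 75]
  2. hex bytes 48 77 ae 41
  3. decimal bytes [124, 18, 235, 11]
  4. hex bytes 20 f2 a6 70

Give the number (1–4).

1

Key hex bytes f7 7b e7 37 is 4 bytes ≤ B = 5; zero-pad to 5 bytes: K' = f7 7b e7 37 00.
K' ⊕ ipad = c1 4d d1 01 36; K' ⊕ opad = ab 27 bb 6b 5c.
m1: inner = H(c1 4d d1 01 36 7f dd 70 4b) = 2d; tag = H(ab 27 bb 6b 5c 2d) = 81 ← matches
m2: inner = H(c1 4d d1 01 36 48 77 ae 41) = c4; tag = H(ab 27 bb 6b 5c c4) = 18
m3: inner = H(c1 4d d1 01 36 7c 12 eb 0b) = 9a; tag = H(ab 27 bb 6b 5c 9a) = ee
m4: inner = H(c1 4d d1 01 36 20 f2 a6 70) = 3e; tag = H(ab 27 bb 6b 5c 3e) = 92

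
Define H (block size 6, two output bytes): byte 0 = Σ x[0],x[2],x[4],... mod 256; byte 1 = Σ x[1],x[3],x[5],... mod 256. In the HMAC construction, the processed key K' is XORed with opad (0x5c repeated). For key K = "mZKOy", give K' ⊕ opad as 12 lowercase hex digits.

31061713255c

Key "mZKOy" = 6d 5a 4b 4f 79 is 5 bytes ≤ B = 6; zero-pad to 6 bytes: K' = 6d 5a 4b 4f 79 00.
XOR each byte with 0x5c: 6d⊕5c=31, 5a⊕5c=06, 4b⊕5c=17, 4f⊕5c=13, 79⊕5c=25, 00⊕5c=5c.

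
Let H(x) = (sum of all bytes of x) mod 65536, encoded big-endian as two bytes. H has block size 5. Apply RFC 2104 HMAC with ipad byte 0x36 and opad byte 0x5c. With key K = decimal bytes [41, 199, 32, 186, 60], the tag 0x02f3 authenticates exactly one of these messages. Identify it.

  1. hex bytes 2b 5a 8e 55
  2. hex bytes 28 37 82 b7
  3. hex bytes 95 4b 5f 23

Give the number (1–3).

Key decimal bytes [41, 199, 32, 186, 60] = 29 c7 20 ba 3c is exactly B = 5 bytes: K' = 29 c7 20 ba 3c.
K' ⊕ ipad = 1f f1 16 8c 0a; K' ⊕ opad = 75 9b 7c e6 60.
m1: inner = H(1f f1 16 8c 0a 2b 5a 8e 55) = 03 24; tag = H(75 9b 7c e6 60 03 24) = 02f9
m2: inner = H(1f f1 16 8c 0a 28 37 82 b7) = 03 54; tag = H(75 9b 7c e6 60 03 54) = 0329
m3: inner = H(1f f1 16 8c 0a 95 4b 5f 23) = 03 1e; tag = H(75 9b 7c e6 60 03 1e) = 02f3 ← matches

3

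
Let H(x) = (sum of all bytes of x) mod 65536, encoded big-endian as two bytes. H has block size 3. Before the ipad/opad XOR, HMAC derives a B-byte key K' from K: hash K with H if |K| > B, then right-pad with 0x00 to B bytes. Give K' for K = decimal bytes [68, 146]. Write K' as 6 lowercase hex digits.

Key decimal bytes [68, 146] = 44 92 is 2 bytes ≤ B = 3; zero-pad to 3 bytes: K' = 44 92 00.

449200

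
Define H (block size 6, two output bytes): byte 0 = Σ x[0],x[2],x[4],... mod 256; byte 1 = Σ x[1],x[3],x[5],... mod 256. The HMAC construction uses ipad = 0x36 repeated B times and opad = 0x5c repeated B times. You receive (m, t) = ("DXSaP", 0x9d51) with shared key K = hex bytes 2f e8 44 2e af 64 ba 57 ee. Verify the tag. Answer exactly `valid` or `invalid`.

Key hex bytes 2f e8 44 2e af 64 ba 57 ee is 9 bytes > B = 6, so hash it first: H(key) = ca d1, then zero-pad to 6 bytes: K' = ca d1 00 00 00 00.
K' ⊕ ipad = fc e7 36 36 36 36; K' ⊕ opad = 96 8d 5c 5c 5c 5c.
Inner hash: even-index sum = 591 mod 256 = 79; odd-index sum = 524 mod 256 = 12 → 4f 0c.
Outer hash (recomputed tag): even-index sum = 413 mod 256 = 157; odd-index sum = 337 mod 256 = 81 → 9d 51.
Recomputed tag = 9d51; claimed = 9d51 → match.

valid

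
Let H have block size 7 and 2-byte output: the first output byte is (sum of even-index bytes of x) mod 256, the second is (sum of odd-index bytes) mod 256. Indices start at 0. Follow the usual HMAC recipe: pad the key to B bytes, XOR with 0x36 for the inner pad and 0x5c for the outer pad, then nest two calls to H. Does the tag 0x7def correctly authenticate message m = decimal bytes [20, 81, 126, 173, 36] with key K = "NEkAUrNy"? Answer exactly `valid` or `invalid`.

Key "NEkAUrNy" = 4e 45 6b 41 55 72 4e 79 is 8 bytes > B = 7, so hash it first: H(key) = 5c 71, then zero-pad to 7 bytes: K' = 5c 71 00 00 00 00 00.
K' ⊕ ipad = 6a 47 36 36 36 36 36; K' ⊕ opad = 00 2d 5c 5c 5c 5c 5c.
Inner hash: even-index sum = 522 mod 256 = 10; odd-index sum = 361 mod 256 = 105 → 0a 69.
Outer hash (recomputed tag): even-index sum = 381 mod 256 = 125; odd-index sum = 239 mod 256 = 239 → 7d ef.
Recomputed tag = 7def; claimed = 7def → match.

valid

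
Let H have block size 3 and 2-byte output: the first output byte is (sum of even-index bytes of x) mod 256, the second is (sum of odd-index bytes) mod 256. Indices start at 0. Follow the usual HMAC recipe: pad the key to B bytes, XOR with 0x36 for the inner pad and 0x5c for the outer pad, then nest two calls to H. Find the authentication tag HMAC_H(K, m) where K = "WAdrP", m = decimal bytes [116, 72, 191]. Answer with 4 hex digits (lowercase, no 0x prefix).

Key "WAdrP" = 57 41 64 72 50 is 5 bytes > B = 3, so hash it first: H(key) = 0b b3, then zero-pad to 3 bytes: K' = 0b b3 00.
K' ⊕ ipad = 3d 85 36.  K' ⊕ opad = 57 ef 5c.
Inner input = (K'⊕ipad) ∥ m = 3d 85 36 ∥ 74 48 bf.
Inner hash: even-index sum = 187 mod 256 = 187; odd-index sum = 440 mod 256 = 184 → bb b8.
Outer input = (K'⊕opad) ∥ inner = 57 ef 5c ∥ bb b8.
Outer hash (tag): even-index sum = 363 mod 256 = 107; odd-index sum = 426 mod 256 = 170 → 6b aa.

6baa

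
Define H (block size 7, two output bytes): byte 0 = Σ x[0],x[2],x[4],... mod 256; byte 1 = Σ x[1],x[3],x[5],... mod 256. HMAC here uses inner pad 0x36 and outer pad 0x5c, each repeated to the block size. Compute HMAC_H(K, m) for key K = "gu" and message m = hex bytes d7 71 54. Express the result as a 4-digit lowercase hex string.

Key "gu" = 67 75 is 2 bytes ≤ B = 7; zero-pad to 7 bytes: K' = 67 75 00 00 00 00 00.
K' ⊕ ipad = 51 43 36 36 36 36 36.  K' ⊕ opad = 3b 29 5c 5c 5c 5c 5c.
Inner input = (K'⊕ipad) ∥ m = 51 43 36 36 36 36 36 ∥ d7 71 54.
Inner hash: even-index sum = 356 mod 256 = 100; odd-index sum = 474 mod 256 = 218 → 64 da.
Outer input = (K'⊕opad) ∥ inner = 3b 29 5c 5c 5c 5c 5c ∥ 64 da.
Outer hash (tag): even-index sum = 553 mod 256 = 41; odd-index sum = 325 mod 256 = 69 → 29 45.

2945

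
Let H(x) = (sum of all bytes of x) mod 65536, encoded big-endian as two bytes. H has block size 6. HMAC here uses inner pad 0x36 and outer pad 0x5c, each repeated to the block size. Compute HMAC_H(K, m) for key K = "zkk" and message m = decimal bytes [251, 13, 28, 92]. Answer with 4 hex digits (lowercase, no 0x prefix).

Key "zkk" = 7a 6b 6b is 3 bytes ≤ B = 6; zero-pad to 6 bytes: K' = 7a 6b 6b 00 00 00.
K' ⊕ ipad = 4c 5d 5d 36 36 36.  K' ⊕ opad = 26 37 37 5c 5c 5c.
Inner input = (K'⊕ipad) ∥ m = 4c 5d 5d 36 36 36 ∥ fb 0d 1c 5c.
Inner hash: sum = 76+93+93+54+54+54+251+13+28+92 = 808 → 03 28.
Outer input = (K'⊕opad) ∥ inner = 26 37 37 5c 5c 5c ∥ 03 28.
Outer hash (tag): sum = 38+55+55+92+92+92+3+40 = 467 → 01 d3.

01d3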